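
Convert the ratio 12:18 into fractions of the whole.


Total parts = 12 + 18 = 30
First part: 12/30 = 2/5
Second part: 18/30 = 3/5
= 2/5 and 3/5

2/5 and 3/5


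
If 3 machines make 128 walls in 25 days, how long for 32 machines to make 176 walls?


Days ∝ work / workers, so d₂ = d₁ × (m₁/m₂) × (w₂/w₁)
Workers factor (inverse): 3/32 ≈ 0.0938
Work factor (direct): 176/128 = 1.3750
d₂ = 25 × 3/32 × 176/128 = (25 × 3 × 176) / (32 × 128) = 13200/4096
≈ 3.22 days

3.22 days


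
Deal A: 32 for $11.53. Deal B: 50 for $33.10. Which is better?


Deal A: $11.53/32 = $0.3603/unit
Deal B: $33.10/50 = $0.6620/unit
A is cheaper per unit
= Deal A

Deal A


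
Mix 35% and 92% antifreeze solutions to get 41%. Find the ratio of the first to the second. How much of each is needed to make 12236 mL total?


Let x parts of 35% mix with y parts of 92%.
35x + 92y = 41(x + y)
35x + 92y = 41x + 41y
x(35 - 41) = y(41 - 92)
x/y = (92 - 41)/(41 - 35) = 51/6
Simplify: 17:2
Total parts = 19; one part = 12236/19 = 644.00 mL
35% solution: 17×644.00 = 10948.00 mL
92% solution: 2×644.00 = 1288.00 mL
= ratio 17:2; 10948.00 mL and 1288.00 mL

ratio 17:2; 10948.00 mL and 1288.00 mL


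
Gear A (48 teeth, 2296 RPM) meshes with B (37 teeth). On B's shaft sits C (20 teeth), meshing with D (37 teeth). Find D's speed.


Stage 1: RPM_B = RPM_A × t_A/t_B = 2296 × 48/37 = 110208/37 ≈ 2978.59
B and C share a shaft → RPM_C = RPM_B
Stage 2: RPM_D = RPM_C × t_C/t_D = RPM_A × (t_A×t_C)/(t_B×t_D)
Overall ratio = (48×20)/(37×37) = 960/1369
RPM_D = 2296 × 960/1369 = 2204160/1369
≈ 1610.05 RPM

1610.05 RPM


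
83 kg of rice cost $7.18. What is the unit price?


Unit rate = total / quantity
= 7.18 / 83
= $0.09 per unit

$0.09 per unit


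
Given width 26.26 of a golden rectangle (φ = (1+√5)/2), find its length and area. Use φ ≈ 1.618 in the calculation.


φ = (1 + √5) / 2 ≈ 1.618
Length = width × φ = 26.26 × 1.618 = 42.48868
≈ 42.49
Area = width × length = 26.26 × 42.48868 = 1115.7527368 ≈ 1115.75
= Length: 42.49, Area: 1115.75

Length: 42.49, Area: 1115.75


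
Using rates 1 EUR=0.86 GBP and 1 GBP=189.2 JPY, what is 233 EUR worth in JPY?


Step 1: 233 EUR × 0.86 = 200.38 GBP
Step 2: 200.38 GBP × 189.2 = 37911.90 JPY
Implied rate EUR→JPY = 0.86 × 189.2 = 162.7120
= 37911.90 JPY

37911.90 JPY


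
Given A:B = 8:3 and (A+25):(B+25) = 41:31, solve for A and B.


Let A = 8k, B = 3k.
(8k + 25) / (3k + 25) = 41/31
Cross-multiply: 31(8k + 25) = 41(3k + 25)
248k + 775 = 123k + 1025
248k - 123k = 1025 - 775
125k = 250
k = 250/125 = 2
A = 8×2 = 16, B = 3×2 = 6
= A = 16, B = 6

A = 16, B = 6


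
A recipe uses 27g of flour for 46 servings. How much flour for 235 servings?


Direct proportion: y/x = constant
k = 27/46 ≈ 0.5870
y₂ = k × 235 = 27 × 235 / 46 = 6345/46
≈ 137.93

137.93


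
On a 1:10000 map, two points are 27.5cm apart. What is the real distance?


Real distance = map distance × scale
= 27.5cm × 10000
= 275000 cm = 2750.0 m
= 2.750 km

2.750 km


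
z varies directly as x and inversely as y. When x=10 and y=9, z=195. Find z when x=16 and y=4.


z = k·x/y
Solve for k using the known point: k = z·y/x = 195×9/10 = 1755/10 = 175.5000
Now evaluate at x=16, y=4:
z = k × 16 / 4 = (1755 × 16) / (10 × 4) = 28080/40
= 702.0000

702.0000


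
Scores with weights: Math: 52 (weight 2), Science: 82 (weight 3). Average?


Numerator = 52×2 + 82×3
= 104 + 246
= 350
Total weight = 5
Weighted avg = 350/5
= 70.00

70.00


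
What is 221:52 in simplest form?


GCD(221, 52) = 13
221/13 : 52/13
= 17:4

17:4


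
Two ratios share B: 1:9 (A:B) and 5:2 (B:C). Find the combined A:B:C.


Match B: multiply A:B by 5 → 5:45
Multiply B:C by 9 → 45:18
Combined: 5:45:18
GCD = 1
= 5:45:18

5:45:18


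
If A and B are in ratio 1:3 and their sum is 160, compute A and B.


Let A = 1k, B = 3k.
1k + 3k = 160
4k = 160 → k = 160/4 = 40
A = 1×40 = 40, B = 3×40 = 120
= A = 40, B = 120

A = 40, B = 120


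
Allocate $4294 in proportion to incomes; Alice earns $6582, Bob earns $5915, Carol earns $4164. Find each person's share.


Total income = 6582 + 5915 + 4164 = $16661
Alice: $4294 × 6582/16661 = $1696.36
Bob: $4294 × 5915/16661 = $1524.46
Carol: $4294 × 4164/16661 = $1073.18
= Alice: $1696.36, Bob: $1524.46, Carol: $1073.18

Alice: $1696.36, Bob: $1524.46, Carol: $1073.18


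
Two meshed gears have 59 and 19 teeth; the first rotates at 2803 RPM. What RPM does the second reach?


Gear ratio = 59:19 = 59:19
RPM_B = RPM_A × (teeth_A / teeth_B)
= 2803 × (59/19)
= 8704.1 RPM

8704.1 RPM


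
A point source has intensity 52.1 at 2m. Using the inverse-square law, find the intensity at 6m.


I₁d₁² = I₂d₂²
I₂ = I₁ × (d₁/d₂)²
= 52.1 × (2/6)²
= 52.1 × 4/36
= 208.4/36
≈ 5.7889

5.7889


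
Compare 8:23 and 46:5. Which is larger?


8/23 = 0.3478
46/5 = 9.2000
0.3478 < 9.2000, so 8:23 is less
= 46:5

46:5


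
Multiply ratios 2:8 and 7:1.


Compound ratio = (2×7) : (8×1)
= 14:8
GCD = 2
= 7:4

7:4


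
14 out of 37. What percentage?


Percentage = (part / whole) × 100
= (14 / 37) × 100
≈ 37.84%

37.84%


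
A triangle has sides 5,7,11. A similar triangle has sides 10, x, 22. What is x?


Scale factor = 10/5 = 2
Missing side = 7 × 2
= 14.0

14.0


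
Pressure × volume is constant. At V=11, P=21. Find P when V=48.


Inverse proportion: x × y = constant
k = 11 × 21 = 231
y₂ = k / 48 = 231 / 48
= 4.81

4.81


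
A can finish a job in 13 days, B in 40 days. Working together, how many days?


Rate of A = 1/13 per day
Rate of B = 1/40 per day
Combined rate = 1/13 + 1/40 = 53/520 ≈ 0.1019 per day
Days = 1 / combined rate = 520/53
≈ 9.81 days

9.81 days


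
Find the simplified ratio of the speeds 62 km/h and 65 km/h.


Ratio = 62:65
GCD = 1
Simplified = 62:65
Time ratio (same distance) = 65:62
Speed ratio = 62:65

62:65


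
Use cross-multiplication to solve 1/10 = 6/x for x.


Cross multiply: 1 × x = 10 × 6
1x = 60
x = 60 / 1
= 60.00

60.00


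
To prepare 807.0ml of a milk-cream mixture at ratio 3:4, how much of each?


Total parts = 3 + 4 = 7
milk: 807.0 × 3/7 = 345.9ml
cream: 807.0 × 4/7 = 461.1ml
= 345.9ml and 461.1ml

345.9ml and 461.1ml


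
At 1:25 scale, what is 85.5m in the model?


Model size = real / scale
= 85.5 / 25
= 3.4200 m

3.4200 m


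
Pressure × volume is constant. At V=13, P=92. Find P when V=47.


Inverse proportion: x × y = constant
k = 13 × 92 = 1196
y₂ = k / 47 = 1196 / 47
= 25.45

25.45


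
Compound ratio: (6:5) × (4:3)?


Compound ratio = (6×4) : (5×3)
= 24:15
GCD = 3
= 8:5

8:5


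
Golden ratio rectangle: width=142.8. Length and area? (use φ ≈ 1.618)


φ = (1 + √5) / 2 ≈ 1.618
Length = width × φ = 142.8 × 1.618 = 231.0504
≈ 231.05
Area = width × length = 142.8 × 231.0504 = 32993.99712 ≈ 32994.00
= Length: 231.05, Area: 32994.00

Length: 231.05, Area: 32994.00


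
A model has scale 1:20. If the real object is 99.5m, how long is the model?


Model size = real / scale
= 99.5 / 20
= 4.9750 m

4.9750 m


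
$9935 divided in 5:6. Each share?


Total parts = 5 + 6 = 11
Part 1: 9935 × 5/11 = 4515.91
Part 2: 9935 × 6/11 = 5419.09
= Part 1: $4515.91, Part 2: $5419.09

Part 1: $4515.91, Part 2: $5419.09


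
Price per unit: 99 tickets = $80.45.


Unit rate = total / quantity
= 80.45 / 99
= $0.81 per unit

$0.81 per unit


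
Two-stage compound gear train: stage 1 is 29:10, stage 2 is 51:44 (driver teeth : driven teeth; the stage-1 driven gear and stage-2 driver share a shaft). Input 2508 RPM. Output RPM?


Stage 1: RPM_B = RPM_A × t_A/t_B = 2508 × 29/10 = 72732/10 = 7273.20
B and C share a shaft → RPM_C = RPM_B
Stage 2: RPM_D = RPM_C × t_C/t_D = RPM_A × (t_A×t_C)/(t_B×t_D)
Overall ratio = (29×51)/(10×44) = 1479/440
RPM_D = 2508 × 1479/440 = 3709332/440
= 8430.30 RPM

8430.30 RPM


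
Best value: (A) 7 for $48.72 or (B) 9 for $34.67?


Deal A: $48.72/7 = $6.9600/unit
Deal B: $34.67/9 = $3.8522/unit
B is cheaper per unit
= Deal B

Deal B


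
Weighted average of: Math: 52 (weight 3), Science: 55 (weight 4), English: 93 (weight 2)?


Numerator = 52×3 + 55×4 + 93×2
= 156 + 220 + 186
= 562
Total weight = 9
Weighted avg = 562/9
= 62.44

62.44


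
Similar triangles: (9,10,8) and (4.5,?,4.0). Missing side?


Scale factor = 4.5/9 = 0.5
Missing side = 10 × 0.5
= 5.0

5.0


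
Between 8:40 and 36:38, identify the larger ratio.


8/40 = 0.2000
36/38 = 0.9474
0.2000 < 0.9474, so 8:40 is less
= 36:38

36:38


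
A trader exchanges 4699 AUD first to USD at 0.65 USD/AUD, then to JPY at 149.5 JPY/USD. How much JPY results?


Step 1: 4699 AUD × 0.65 = 3054.35 USD
Step 2: 3054.35 USD × 149.5 = 456625.33 JPY
Implied rate AUD→JPY = 0.65 × 149.5 = 97.1750
= 456625.33 JPY

456625.33 JPY


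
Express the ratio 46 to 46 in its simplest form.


GCD(46, 46) = 46
46/46 : 46/46
= 1:1

1:1


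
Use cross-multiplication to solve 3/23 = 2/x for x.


Cross multiply: 3 × x = 23 × 2
3x = 46
x = 46 / 3
= 15.33

15.33


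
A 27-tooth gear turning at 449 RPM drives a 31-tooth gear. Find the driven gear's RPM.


Gear ratio = 27:31 = 27:31
RPM_B = RPM_A × (teeth_A / teeth_B)
= 449 × (27/31)
= 391.1 RPM

391.1 RPM


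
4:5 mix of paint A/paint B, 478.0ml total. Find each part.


Total parts = 4 + 5 = 9
paint A: 478.0 × 4/9 = 212.4ml
paint B: 478.0 × 5/9 = 265.6ml
= 212.4ml and 265.6ml

212.4ml and 265.6ml


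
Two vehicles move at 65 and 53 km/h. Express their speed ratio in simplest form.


Ratio = 65:53
GCD = 1
Simplified = 65:53
Time ratio (same distance) = 53:65
Speed ratio = 65:53

65:53


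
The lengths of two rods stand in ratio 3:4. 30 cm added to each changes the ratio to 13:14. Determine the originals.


Let A = 3k, B = 4k.
(3k + 30) / (4k + 30) = 13/14
Cross-multiply: 14(3k + 30) = 13(4k + 30)
42k + 420 = 52k + 390
42k - 52k = 390 - 420
-10k = -30
k = -30/-10 = 3
A = 3×3 = 9, B = 4×3 = 12
= A = 9, B = 12

A = 9, B = 12


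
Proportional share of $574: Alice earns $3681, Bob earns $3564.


Total income = 3681 + 3564 = $7245
Alice: $574 × 3681/7245 = $291.63
Bob: $574 × 3564/7245 = $282.37
= Alice: $291.63, Bob: $282.37

Alice: $291.63, Bob: $282.37


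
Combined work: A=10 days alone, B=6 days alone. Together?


Rate of A = 1/10 per day
Rate of B = 1/6 per day
Combined rate = 1/10 + 1/6 = 16/60 ≈ 0.2667 per day
Days = 1 / combined rate = 60/16
= 3.75 days

3.75 days


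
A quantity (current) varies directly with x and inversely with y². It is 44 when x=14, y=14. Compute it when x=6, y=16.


z = k·x/y²
Solve for k using the known point: k = z·y²/x = 44×196/14 = 8624/14 = 616.0000
Now evaluate at x=6, y=16:
z = k × 6 / 256 = (8624 × 6) / (14 × 256) = 51744/3584
= 14.4375

14.4375


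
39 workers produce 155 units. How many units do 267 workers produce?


Direct proportion: y/x = constant
k = 155/39 ≈ 3.9744
y₂ = k × 267 = 155 × 267 / 39 = 41385/39
≈ 1061.15

1061.15


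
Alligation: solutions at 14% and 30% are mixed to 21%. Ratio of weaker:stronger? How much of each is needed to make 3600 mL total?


Let x parts of 14% mix with y parts of 30%.
14x + 30y = 21(x + y)
14x + 30y = 21x + 21y
x(14 - 21) = y(21 - 30)
x/y = (30 - 21)/(21 - 14) = 9/7
Simplify: 9:7
Total parts = 16; one part = 3600/16 = 225.00 mL
14% solution: 9×225.00 = 2025.00 mL
30% solution: 7×225.00 = 1575.00 mL
= ratio 9:7; 2025.00 mL and 1575.00 mL

ratio 9:7; 2025.00 mL and 1575.00 mL


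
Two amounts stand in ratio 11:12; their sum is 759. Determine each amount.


Let A = 11k, B = 12k.
11k + 12k = 759
23k = 759 → k = 759/23 = 33
A = 11×33 = 363, B = 12×33 = 396
= A = 363, B = 396

A = 363, B = 396


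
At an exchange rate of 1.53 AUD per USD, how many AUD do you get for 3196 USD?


Amount × rate = 3196 × 1.53
= 4889.88 AUD

4889.88 AUD


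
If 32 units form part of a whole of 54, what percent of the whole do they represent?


Percentage = (part / whole) × 100
= (32 / 54) × 100
≈ 59.26%

59.26%


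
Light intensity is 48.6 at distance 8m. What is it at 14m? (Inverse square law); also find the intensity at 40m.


I₁d₁² = I₂d₂²
I at 14m = 48.6 × (8/14)² = 48.6 × 64/196 = 3110.4/196 ≈ 15.8694
I at 40m = 48.6 × (8/40)² = 48.6 × 64/1600 = 3110.4/1600 = 1.9440
= 15.8694 and 1.9440

15.8694 and 1.9440


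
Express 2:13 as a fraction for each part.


Total parts = 2 + 13 = 15
First part: 2/15 = 2/15
Second part: 13/15 = 13/15
= 2/15 and 13/15

2/15 and 13/15


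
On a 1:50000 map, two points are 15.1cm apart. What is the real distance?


Real distance = map distance × scale
= 15.1cm × 50000
= 755000 cm = 7550.0 m
= 7.550 km

7.550 km


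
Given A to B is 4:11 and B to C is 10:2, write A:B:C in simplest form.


Match B: multiply A:B by 10 → 40:110
Multiply B:C by 11 → 110:22
Combined: 40:110:22
GCD = 2
= 20:55:11

20:55:11


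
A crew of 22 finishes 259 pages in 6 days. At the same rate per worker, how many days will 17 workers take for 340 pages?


Days ∝ work / workers, so d₂ = d₁ × (m₁/m₂) × (w₂/w₁)
Workers factor (inverse): 22/17 ≈ 1.2941
Work factor (direct): 340/259 ≈ 1.3127
d₂ = 6 × 22/17 × 340/259 = (6 × 22 × 340) / (17 × 259) = 44880/4403
≈ 10.19 days

10.19 days


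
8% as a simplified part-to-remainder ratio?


8% means 8 parts out of 100; remainder = 92
Part : remainder = 8:92
GCD = 4
= 2:23

2:23


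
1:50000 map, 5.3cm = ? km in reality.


Real distance = map distance × scale
= 5.3cm × 50000
= 265000 cm = 2650.0 m
= 2.650 km

2.650 km


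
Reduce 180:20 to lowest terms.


GCD(180, 20) = 20
180/20 : 20/20
= 9:1

9:1


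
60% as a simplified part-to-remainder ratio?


60% means 60 parts out of 100; remainder = 40
Part : remainder = 60:40
GCD = 20
= 3:2

3:2


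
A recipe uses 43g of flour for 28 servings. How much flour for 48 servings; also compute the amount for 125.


Direct proportion: y/x = constant
k = 43/28 ≈ 1.5357
y at x=48: k × 48 = 43 × 48 / 28 = 2064/28 ≈ 73.71
y at x=125: k × 125 = 43 × 125 / 28 = 5375/28 ≈ 191.96
= 73.71 and 191.96

73.71 and 191.96


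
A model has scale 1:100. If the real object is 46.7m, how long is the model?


Model size = real / scale
= 46.7 / 100
= 0.4670 m

0.4670 m


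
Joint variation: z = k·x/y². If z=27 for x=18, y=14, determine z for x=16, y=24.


z = k·x/y²
Solve for k using the known point: k = z·y²/x = 27×196/18 = 5292/18 = 294.0000
Now evaluate at x=16, y=24:
z = k × 16 / 576 = (5292 × 16) / (18 × 576) = 84672/10368
≈ 8.1667

8.1667


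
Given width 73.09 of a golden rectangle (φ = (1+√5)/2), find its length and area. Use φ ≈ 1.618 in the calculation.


φ = (1 + √5) / 2 ≈ 1.618
Length = width × φ = 73.09 × 1.618 = 118.25962
≈ 118.26
Area = width × length = 73.09 × 118.25962 = 8643.5956258 ≈ 8643.60
= Length: 118.26, Area: 8643.60

Length: 118.26, Area: 8643.60


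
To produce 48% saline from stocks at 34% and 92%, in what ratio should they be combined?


Let x parts of 34% mix with y parts of 92%.
34x + 92y = 48(x + y)
34x + 92y = 48x + 48y
x(34 - 48) = y(48 - 92)
x/y = (92 - 48)/(48 - 34) = 44/14
Simplify: 22:7
= 22:7

22:7


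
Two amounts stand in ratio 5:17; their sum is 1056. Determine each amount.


Let A = 5k, B = 17k.
5k + 17k = 1056
22k = 1056 → k = 1056/22 = 48
A = 5×48 = 240, B = 17×48 = 816
= A = 240, B = 816

A = 240, B = 816


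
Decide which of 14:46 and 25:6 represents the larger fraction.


14/46 = 0.3043
25/6 = 4.1667
0.3043 < 4.1667, so 14:46 is less
= 25:6

25:6


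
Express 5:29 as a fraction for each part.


Total parts = 5 + 29 = 34
First part: 5/34 = 5/34
Second part: 29/34 = 29/34
= 5/34 and 29/34

5/34 and 29/34


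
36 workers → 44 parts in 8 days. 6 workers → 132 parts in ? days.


Days ∝ work / workers, so d₂ = d₁ × (m₁/m₂) × (w₂/w₁)
Workers factor (inverse): 36/6 = 6.0000
Work factor (direct): 132/44 = 3.0000
d₂ = 8 × 36/6 × 132/44 = (8 × 36 × 132) / (6 × 44) = 38016/264
= 144.00 days

144.00 days


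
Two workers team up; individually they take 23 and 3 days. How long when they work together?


Rate of A = 1/23 per day
Rate of B = 1/3 per day
Combined rate = 1/23 + 1/3 = 26/69 ≈ 0.3768 per day
Days = 1 / combined rate = 69/26
≈ 2.65 days

2.65 days


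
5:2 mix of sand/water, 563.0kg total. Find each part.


Total parts = 5 + 2 = 7
sand: 563.0 × 5/7 = 402.1kg
water: 563.0 × 2/7 = 160.9kg
= 402.1kg and 160.9kg

402.1kg and 160.9kg


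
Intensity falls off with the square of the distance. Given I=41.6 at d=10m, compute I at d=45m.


I₁d₁² = I₂d₂²
I₂ = I₁ × (d₁/d₂)²
= 41.6 × (10/45)²
= 41.6 × 100/2025
= 4160/2025
≈ 2.0543

2.0543


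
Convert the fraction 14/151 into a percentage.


Percentage = (part / whole) × 100
= (14 / 151) × 100
≈ 9.27%

9.27%


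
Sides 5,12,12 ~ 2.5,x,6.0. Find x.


Scale factor = 2.5/5 = 0.5
Missing side = 12 × 0.5
= 6.0

6.0


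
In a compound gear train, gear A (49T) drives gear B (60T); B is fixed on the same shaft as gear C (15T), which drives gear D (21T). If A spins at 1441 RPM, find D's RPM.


Stage 1: RPM_B = RPM_A × t_A/t_B = 1441 × 49/60 = 70609/60 ≈ 1176.82
B and C share a shaft → RPM_C = RPM_B
Stage 2: RPM_D = RPM_C × t_C/t_D = RPM_A × (t_A×t_C)/(t_B×t_D)
Overall ratio = (49×15)/(60×21) = 735/1260
RPM_D = 1441 × 735/1260 = 1059135/1260
≈ 840.58 RPM

840.58 RPM


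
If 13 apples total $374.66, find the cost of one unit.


Unit rate = total / quantity
= 374.66 / 13
= $28.82 per unit

$28.82 per unit


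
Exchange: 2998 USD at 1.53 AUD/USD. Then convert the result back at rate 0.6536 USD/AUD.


Amount × rate = 2998 × 1.53 = 4586.94 AUD
Round-trip: 4586.94 × 0.6536 = 2998.02 USD
= 4586.94 AUD, then 2998.02 USD

4586.94 AUD, then 2998.02 USD


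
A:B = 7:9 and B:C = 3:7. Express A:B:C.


Match B: multiply A:B by 3 → 21:27
Multiply B:C by 9 → 27:63
Combined: 21:27:63
GCD = 3
= 7:9:21

7:9:21


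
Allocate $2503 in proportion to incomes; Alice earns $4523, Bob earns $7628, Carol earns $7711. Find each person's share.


Total income = 4523 + 7628 + 7711 = $19862
Alice: $2503 × 4523/19862 = $569.99
Bob: $2503 × 7628/19862 = $961.28
Carol: $2503 × 7711/19862 = $971.74
= Alice: $569.99, Bob: $961.28, Carol: $971.74

Alice: $569.99, Bob: $961.28, Carol: $971.74


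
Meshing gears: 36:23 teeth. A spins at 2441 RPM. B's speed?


Gear ratio = 36:23 = 36:23
RPM_B = RPM_A × (teeth_A / teeth_B)
= 2441 × (36/23)
= 3820.7 RPM

3820.7 RPM


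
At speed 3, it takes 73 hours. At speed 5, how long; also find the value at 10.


Inverse proportion: x × y = constant
k = 3 × 73 = 219
At x=5: k/5 = 43.80
At x=10: k/10 = 21.90
= 43.80 and 21.90

43.80 and 21.90


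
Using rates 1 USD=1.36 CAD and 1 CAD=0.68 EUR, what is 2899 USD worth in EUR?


Step 1: 2899 USD × 1.36 = 3942.64 CAD
Step 2: 3942.64 CAD × 0.68 = 2681.00 EUR
Implied rate USD→EUR = 1.36 × 0.68 = 0.9248
= 2681.00 EUR

2681.00 EUR


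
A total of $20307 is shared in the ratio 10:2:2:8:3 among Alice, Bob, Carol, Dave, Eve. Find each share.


Total parts = 10 + 2 + 2 + 8 + 3 = 25
Alice: 20307 × 10/25 = 8122.80
Bob: 20307 × 2/25 = 1624.56
Carol: 20307 × 2/25 = 1624.56
Dave: 20307 × 8/25 = 6498.24
Eve: 20307 × 3/25 = 2436.84
= Alice: $8122.80, Bob: $1624.56, Carol: $1624.56, Dave: $6498.24, Eve: $2436.84

Alice: $8122.80, Bob: $1624.56, Carol: $1624.56, Dave: $6498.24, Eve: $2436.84


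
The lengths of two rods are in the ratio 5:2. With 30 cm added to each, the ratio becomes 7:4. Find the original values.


Let A = 5k, B = 2k.
(5k + 30) / (2k + 30) = 7/4
Cross-multiply: 4(5k + 30) = 7(2k + 30)
20k + 120 = 14k + 210
20k - 14k = 210 - 120
6k = 90
k = 90/6 = 15
A = 5×15 = 75, B = 2×15 = 30
= A = 75, B = 30

A = 75, B = 30


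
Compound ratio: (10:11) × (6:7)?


Compound ratio = (10×6) : (11×7)
= 60:77
GCD = 1
= 60:77

60:77


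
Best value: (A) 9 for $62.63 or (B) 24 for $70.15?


Deal A: $62.63/9 = $6.9589/unit
Deal B: $70.15/24 = $2.9229/unit
B is cheaper per unit
= Deal B

Deal B


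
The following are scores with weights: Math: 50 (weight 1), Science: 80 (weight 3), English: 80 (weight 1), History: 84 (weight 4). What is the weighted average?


Numerator = 50×1 + 80×3 + 80×1 + 84×4
= 50 + 240 + 80 + 336
= 706
Total weight = 9
Weighted avg = 706/9
= 78.44

78.44


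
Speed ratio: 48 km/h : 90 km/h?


Ratio = 48:90
GCD = 6
Simplified = 8:15
Time ratio (same distance) = 15:8
Speed ratio = 8:15

8:15


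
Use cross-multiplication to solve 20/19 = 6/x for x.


Cross multiply: 20 × x = 19 × 6
20x = 114
x = 114 / 20
= 5.70

5.70


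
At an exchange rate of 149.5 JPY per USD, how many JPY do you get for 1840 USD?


Amount × rate = 1840 × 149.5
= 275080.00 JPY

275080.00 JPY


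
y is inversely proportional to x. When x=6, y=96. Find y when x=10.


Inverse proportion: x × y = constant
k = 6 × 96 = 576
y₂ = k / 10 = 576 / 10
= 57.60

57.60


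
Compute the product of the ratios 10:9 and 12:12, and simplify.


Compound ratio = (10×12) : (9×12)
= 120:108
GCD = 12
= 10:9

10:9


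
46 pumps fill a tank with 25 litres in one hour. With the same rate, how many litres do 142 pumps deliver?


Direct proportion: y/x = constant
k = 25/46 ≈ 0.5435
y₂ = k × 142 = 25 × 142 / 46 = 3550/46
≈ 77.17

77.17


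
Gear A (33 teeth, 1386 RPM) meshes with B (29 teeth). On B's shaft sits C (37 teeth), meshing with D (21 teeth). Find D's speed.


Stage 1: RPM_B = RPM_A × t_A/t_B = 1386 × 33/29 = 45738/29 ≈ 1577.17
B and C share a shaft → RPM_C = RPM_B
Stage 2: RPM_D = RPM_C × t_C/t_D = RPM_A × (t_A×t_C)/(t_B×t_D)
Overall ratio = (33×37)/(29×21) = 1221/609
RPM_D = 1386 × 1221/609 = 1692306/609
≈ 2778.83 RPM

2778.83 RPM


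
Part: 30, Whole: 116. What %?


Percentage = (part / whole) × 100
= (30 / 116) × 100
≈ 25.86%

25.86%


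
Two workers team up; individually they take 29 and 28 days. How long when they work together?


Rate of A = 1/29 per day
Rate of B = 1/28 per day
Combined rate = 1/29 + 1/28 = 57/812 ≈ 0.0702 per day
Days = 1 / combined rate = 812/57
≈ 14.25 days

14.25 days


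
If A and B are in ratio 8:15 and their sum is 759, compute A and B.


Let A = 8k, B = 15k.
8k + 15k = 759
23k = 759 → k = 759/23 = 33
A = 8×33 = 264, B = 15×33 = 495
= A = 264, B = 495

A = 264, B = 495


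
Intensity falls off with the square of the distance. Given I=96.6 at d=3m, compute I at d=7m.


I₁d₁² = I₂d₂²
I₂ = I₁ × (d₁/d₂)²
= 96.6 × (3/7)²
= 96.6 × 9/49
= 869.4/49
≈ 17.7429

17.7429


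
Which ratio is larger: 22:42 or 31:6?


22/42 = 0.5238
31/6 = 5.1667
0.5238 < 5.1667, so 22:42 is less
= 31:6

31:6


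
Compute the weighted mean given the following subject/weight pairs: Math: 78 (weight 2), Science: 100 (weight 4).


Numerator = 78×2 + 100×4
= 156 + 400
= 556
Total weight = 6
Weighted avg = 556/6
= 92.67

92.67


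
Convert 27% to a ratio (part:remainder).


27% means 27 parts out of 100; remainder = 73
Part : remainder = 27:73
GCD = 1
= 27:73

27:73


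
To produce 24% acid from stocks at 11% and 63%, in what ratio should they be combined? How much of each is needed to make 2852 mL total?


Let x parts of 11% mix with y parts of 63%.
11x + 63y = 24(x + y)
11x + 63y = 24x + 24y
x(11 - 24) = y(24 - 63)
x/y = (63 - 24)/(24 - 11) = 39/13
Simplify: 3:1
Total parts = 4; one part = 2852/4 = 713.00 mL
11% solution: 3×713.00 = 2139.00 mL
63% solution: 1×713.00 = 713.00 mL
= ratio 3:1; 2139.00 mL and 713.00 mL

ratio 3:1; 2139.00 mL and 713.00 mL


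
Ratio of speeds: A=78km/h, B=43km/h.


Ratio = 78:43
GCD = 1
Simplified = 78:43
Time ratio (same distance) = 43:78
Speed ratio = 78:43

78:43


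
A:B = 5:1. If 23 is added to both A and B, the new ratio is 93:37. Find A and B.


Let A = 5k, B = 1k.
(5k + 23) / (1k + 23) = 93/37
Cross-multiply: 37(5k + 23) = 93(1k + 23)
185k + 851 = 93k + 2139
185k - 93k = 2139 - 851
92k = 1288
k = 1288/92 = 14
A = 5×14 = 70, B = 1×14 = 14
= A = 70, B = 14

A = 70, B = 14


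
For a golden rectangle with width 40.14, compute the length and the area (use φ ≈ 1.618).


φ = (1 + √5) / 2 ≈ 1.618
Length = width × φ = 40.14 × 1.618 = 64.94652
≈ 64.95
Area = width × length = 40.14 × 64.94652 = 2606.9533128 ≈ 2606.95
= Length: 64.95, Area: 2606.95

Length: 64.95, Area: 2606.95


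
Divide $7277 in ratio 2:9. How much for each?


Total parts = 2 + 9 = 11
Part 1: 7277 × 2/11 = 1323.09
Part 2: 7277 × 9/11 = 5953.91
= Part 1: $1323.09, Part 2: $5953.91

Part 1: $1323.09, Part 2: $5953.91


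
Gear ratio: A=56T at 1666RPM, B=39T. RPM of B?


Gear ratio = 56:39 = 56:39
RPM_B = RPM_A × (teeth_A / teeth_B)
= 1666 × (56/39)
= 2392.2 RPM

2392.2 RPM


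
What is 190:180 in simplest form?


GCD(190, 180) = 10
190/10 : 180/10
= 19:18

19:18


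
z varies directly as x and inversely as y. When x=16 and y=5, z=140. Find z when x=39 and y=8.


z = k·x/y
Solve for k using the known point: k = z·y/x = 140×5/16 = 700/16 = 43.7500
Now evaluate at x=39, y=8:
z = k × 39 / 8 = (700 × 39) / (16 × 8) = 27300/128
≈ 213.2813

213.2813


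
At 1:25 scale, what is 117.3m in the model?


Model size = real / scale
= 117.3 / 25
= 4.6920 m

4.6920 m


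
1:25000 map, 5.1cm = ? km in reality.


Real distance = map distance × scale
= 5.1cm × 25000
= 127500 cm = 1275.0 m
= 1.275 km

1.275 km


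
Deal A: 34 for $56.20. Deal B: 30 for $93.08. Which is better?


Deal A: $56.20/34 = $1.6529/unit
Deal B: $93.08/30 = $3.1027/unit
A is cheaper per unit
= Deal A

Deal A


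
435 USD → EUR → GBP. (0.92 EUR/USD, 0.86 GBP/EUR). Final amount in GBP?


Step 1: 435 USD × 0.92 = 400.20 EUR
Step 2: 400.20 EUR × 0.86 = 344.17 GBP
Implied rate USD→GBP = 0.92 × 0.86 = 0.7912
= 344.17 GBP

344.17 GBP


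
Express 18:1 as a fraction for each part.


Total parts = 18 + 1 = 19
First part: 18/19 = 18/19
Second part: 1/19 = 1/19
= 18/19 and 1/19

18/19 and 1/19


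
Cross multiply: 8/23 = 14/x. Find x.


Cross multiply: 8 × x = 23 × 14
8x = 322
x = 322 / 8
= 40.25

40.25


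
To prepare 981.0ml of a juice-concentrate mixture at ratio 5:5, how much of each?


Total parts = 5 + 5 = 10
juice: 981.0 × 5/10 = 490.5ml
concentrate: 981.0 × 5/10 = 490.5ml
= 490.5ml and 490.5ml

490.5ml and 490.5ml


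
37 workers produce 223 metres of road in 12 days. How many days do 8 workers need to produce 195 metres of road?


Days ∝ work / workers, so d₂ = d₁ × (m₁/m₂) × (w₂/w₁)
Workers factor (inverse): 37/8 = 4.6250
Work factor (direct): 195/223 ≈ 0.8744
d₂ = 12 × 37/8 × 195/223 = (12 × 37 × 195) / (8 × 223) = 86580/1784
≈ 48.53 days

48.53 days


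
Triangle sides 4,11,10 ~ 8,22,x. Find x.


Scale factor = 8/4 = 2
Missing side = 10 × 2
= 20.0

20.0


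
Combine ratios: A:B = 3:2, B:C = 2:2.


Match B: multiply A:B by 2 → 6:4
Multiply B:C by 2 → 4:4
Combined: 6:4:4
GCD = 2
= 3:2:2

3:2:2


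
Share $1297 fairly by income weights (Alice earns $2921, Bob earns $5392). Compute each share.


Total income = 2921 + 5392 = $8313
Alice: $1297 × 2921/8313 = $455.74
Bob: $1297 × 5392/8313 = $841.26
= Alice: $455.74, Bob: $841.26

Alice: $455.74, Bob: $841.26


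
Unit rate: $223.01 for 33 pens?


Unit rate = total / quantity
= 223.01 / 33
= $6.76 per unit

$6.76 per unit


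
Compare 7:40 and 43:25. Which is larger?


7/40 = 0.1750
43/25 = 1.7200
0.1750 < 1.7200, so 7:40 is less
= 43:25

43:25


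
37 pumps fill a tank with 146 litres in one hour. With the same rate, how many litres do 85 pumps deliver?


Direct proportion: y/x = constant
k = 146/37 ≈ 3.9459
y₂ = k × 85 = 146 × 85 / 37 = 12410/37
≈ 335.41

335.41


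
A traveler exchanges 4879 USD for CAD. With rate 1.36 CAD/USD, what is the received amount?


Amount × rate = 4879 × 1.36
= 6635.44 CAD

6635.44 CAD


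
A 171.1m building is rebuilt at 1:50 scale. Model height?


Model size = real / scale
= 171.1 / 50
= 3.4220 m

3.4220 m


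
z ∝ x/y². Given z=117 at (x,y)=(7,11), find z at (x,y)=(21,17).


z = k·x/y²
Solve for k using the known point: k = z·y²/x = 117×121/7 = 14157/7 ≈ 2022.4286
Now evaluate at x=21, y=17:
z = k × 21 / 289 = (14157 × 21) / (7 × 289) = 297297/2023
≈ 146.9585

146.9585


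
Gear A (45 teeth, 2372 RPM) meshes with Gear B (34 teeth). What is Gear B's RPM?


Gear ratio = 45:34 = 45:34
RPM_B = RPM_A × (teeth_A / teeth_B)
= 2372 × (45/34)
= 3139.4 RPM

3139.4 RPM


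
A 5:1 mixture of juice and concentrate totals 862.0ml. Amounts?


Total parts = 5 + 1 = 6
juice: 862.0 × 5/6 = 718.3ml
concentrate: 862.0 × 1/6 = 143.7ml
= 718.3ml and 143.7ml

718.3ml and 143.7ml


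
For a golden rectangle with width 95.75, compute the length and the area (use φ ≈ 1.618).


φ = (1 + √5) / 2 ≈ 1.618
Length = width × φ = 95.75 × 1.618 = 154.9235
≈ 154.92
Area = width × length = 95.75 × 154.9235 = 14833.925125 ≈ 14833.93
= Length: 154.92, Area: 14833.93

Length: 154.92, Area: 14833.93


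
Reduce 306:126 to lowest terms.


GCD(306, 126) = 18
306/18 : 126/18
= 17:7

17:7


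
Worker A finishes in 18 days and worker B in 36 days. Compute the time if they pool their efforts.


Rate of A = 1/18 per day
Rate of B = 1/36 per day
Combined rate = 1/18 + 1/36 = 54/648 ≈ 0.0833 per day
Days = 1 / combined rate = 648/54
= 12.00 days

12.00 days


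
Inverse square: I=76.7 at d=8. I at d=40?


I₁d₁² = I₂d₂²
I₂ = I₁ × (d₁/d₂)²
= 76.7 × (8/40)²
= 76.7 × 64/1600
= 4908.8/1600
= 3.0680

3.0680


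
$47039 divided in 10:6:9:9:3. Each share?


Total parts = 10 + 6 + 9 + 9 + 3 = 37
Part 1: 47039 × 10/37 = 12713.24
Part 2: 47039 × 6/37 = 7627.95
Part 3: 47039 × 9/37 = 11441.92
Part 4: 47039 × 9/37 = 11441.92
Part 5: 47039 × 3/37 = 3813.97
= Part 1: $12713.24, Part 2: $7627.95, Part 3: $11441.92, Part 4: $11441.92, Part 5: $3813.97

Part 1: $12713.24, Part 2: $7627.95, Part 3: $11441.92, Part 4: $11441.92, Part 5: $3813.97


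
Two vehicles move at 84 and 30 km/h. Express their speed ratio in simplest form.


Ratio = 84:30
GCD = 6
Simplified = 14:5
Time ratio (same distance) = 5:14
Speed ratio = 14:5

14:5


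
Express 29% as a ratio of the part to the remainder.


29% means 29 parts out of 100; remainder = 71
Part : remainder = 29:71
GCD = 1
= 29:71

29:71


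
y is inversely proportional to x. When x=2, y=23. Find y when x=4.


Inverse proportion: x × y = constant
k = 2 × 23 = 46
y₂ = k / 4 = 46 / 4
= 11.50

11.50


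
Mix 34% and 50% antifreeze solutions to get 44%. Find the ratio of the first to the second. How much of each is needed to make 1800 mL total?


Let x parts of 34% mix with y parts of 50%.
34x + 50y = 44(x + y)
34x + 50y = 44x + 44y
x(34 - 44) = y(44 - 50)
x/y = (50 - 44)/(44 - 34) = 6/10
Simplify: 3:5
Total parts = 8; one part = 1800/8 = 225.00 mL
34% solution: 3×225.00 = 675.00 mL
50% solution: 5×225.00 = 1125.00 mL
= ratio 3:5; 675.00 mL and 1125.00 mL

ratio 3:5; 675.00 mL and 1125.00 mL


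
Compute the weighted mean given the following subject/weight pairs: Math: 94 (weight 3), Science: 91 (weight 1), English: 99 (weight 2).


Numerator = 94×3 + 91×1 + 99×2
= 282 + 91 + 198
= 571
Total weight = 6
Weighted avg = 571/6
= 95.17

95.17


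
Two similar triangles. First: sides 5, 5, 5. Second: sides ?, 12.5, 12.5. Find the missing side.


Scale factor = 12.5/5 = 2.5
Missing side = 5 × 2.5
= 12.5

12.5


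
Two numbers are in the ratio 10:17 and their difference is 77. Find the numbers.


Let A = 10k, B = 17k.
17k - 10k = 77
7k = 77 → k = 77/7 = 11
A = 10×11 = 110, B = 17×11 = 187
= A = 110, B = 187

A = 110, B = 187


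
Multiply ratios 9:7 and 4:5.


Compound ratio = (9×4) : (7×5)
= 36:35
GCD = 1
= 36:35

36:35


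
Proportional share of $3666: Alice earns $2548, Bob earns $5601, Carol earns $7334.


Total income = 2548 + 5601 + 7334 = $15483
Alice: $3666 × 2548/15483 = $603.30
Bob: $3666 × 5601/15483 = $1326.18
Carol: $3666 × 7334/15483 = $1736.51
= Alice: $603.30, Bob: $1326.18, Carol: $1736.51

Alice: $603.30, Bob: $1326.18, Carol: $1736.51


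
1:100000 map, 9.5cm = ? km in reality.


Real distance = map distance × scale
= 9.5cm × 100000
= 950000 cm = 9500.0 m
= 9.500 km

9.500 km


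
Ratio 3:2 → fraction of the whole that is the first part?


Total parts = 3 + 2 = 5
First part: 3/5 = 3/5
= 3/5

3/5


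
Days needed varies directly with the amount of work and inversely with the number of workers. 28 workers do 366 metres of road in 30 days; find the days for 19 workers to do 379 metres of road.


Days ∝ work / workers, so d₂ = d₁ × (m₁/m₂) × (w₂/w₁)
Workers factor (inverse): 28/19 ≈ 1.4737
Work factor (direct): 379/366 ≈ 1.0355
d₂ = 30 × 28/19 × 379/366 = (30 × 28 × 379) / (19 × 366) = 318360/6954
≈ 45.78 days

45.78 days


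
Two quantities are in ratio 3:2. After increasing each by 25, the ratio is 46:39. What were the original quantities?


Let A = 3k, B = 2k.
(3k + 25) / (2k + 25) = 46/39
Cross-multiply: 39(3k + 25) = 46(2k + 25)
117k + 975 = 92k + 1150
117k - 92k = 1150 - 975
25k = 175
k = 175/25 = 7
A = 3×7 = 21, B = 2×7 = 14
= A = 21, B = 14

A = 21, B = 14


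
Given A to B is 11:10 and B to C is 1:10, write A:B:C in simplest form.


Match B: multiply A:B by 1 → 11:10
Multiply B:C by 10 → 10:100
Combined: 11:10:100
GCD = 1
= 11:10:100

11:10:100


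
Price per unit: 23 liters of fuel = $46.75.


Unit rate = total / quantity
= 46.75 / 23
= $2.03 per unit

$2.03 per unit


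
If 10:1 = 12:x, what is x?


Cross multiply: 10 × x = 1 × 12
10x = 12
x = 12 / 10
= 1.20

1.20


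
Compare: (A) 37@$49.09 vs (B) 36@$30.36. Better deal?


Deal A: $49.09/37 = $1.3268/unit
Deal B: $30.36/36 = $0.8433/unit
B is cheaper per unit
= Deal B

Deal B


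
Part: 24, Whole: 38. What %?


Percentage = (part / whole) × 100
= (24 / 38) × 100
≈ 63.16%

63.16%


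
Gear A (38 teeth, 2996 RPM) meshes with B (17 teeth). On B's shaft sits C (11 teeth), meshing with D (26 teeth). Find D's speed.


Stage 1: RPM_B = RPM_A × t_A/t_B = 2996 × 38/17 = 113848/17 ≈ 6696.94
B and C share a shaft → RPM_C = RPM_B
Stage 2: RPM_D = RPM_C × t_C/t_D = RPM_A × (t_A×t_C)/(t_B×t_D)
Overall ratio = (38×11)/(17×26) = 418/442
RPM_D = 2996 × 418/442 = 1252328/442
≈ 2833.32 RPM

2833.32 RPM


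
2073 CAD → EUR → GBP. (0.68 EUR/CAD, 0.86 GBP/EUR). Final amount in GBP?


Step 1: 2073 CAD × 0.68 = 1409.64 EUR
Step 2: 1409.64 EUR × 0.86 = 1212.29 GBP
Implied rate CAD→GBP = 0.68 × 0.86 = 0.5848
= 1212.29 GBP

1212.29 GBP


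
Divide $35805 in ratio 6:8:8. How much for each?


Total parts = 6 + 8 + 8 = 22
Part 1: 35805 × 6/22 = 9765.00
Part 2: 35805 × 8/22 = 13020.00
Part 3: 35805 × 8/22 = 13020.00
= Part 1: $9765.00, Part 2: $13020.00, Part 3: $13020.00

Part 1: $9765.00, Part 2: $13020.00, Part 3: $13020.00


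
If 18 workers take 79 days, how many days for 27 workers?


Inverse proportion: x × y = constant
k = 18 × 79 = 1422
y₂ = k / 27 = 1422 / 27
= 52.67

52.67


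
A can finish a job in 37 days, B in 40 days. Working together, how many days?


Rate of A = 1/37 per day
Rate of B = 1/40 per day
Combined rate = 1/37 + 1/40 = 77/1480 ≈ 0.0520 per day
Days = 1 / combined rate = 1480/77
≈ 19.22 days

19.22 days


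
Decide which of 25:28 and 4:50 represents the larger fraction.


25/28 = 0.8929
4/50 = 0.0800
0.8929 > 0.0800, so 25:28 is greater
= 25:28

25:28


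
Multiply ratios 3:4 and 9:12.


Compound ratio = (3×9) : (4×12)
= 27:48
GCD = 3
= 9:16

9:16


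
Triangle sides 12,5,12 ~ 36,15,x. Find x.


Scale factor = 36/12 = 3
Missing side = 12 × 3
= 36.0

36.0


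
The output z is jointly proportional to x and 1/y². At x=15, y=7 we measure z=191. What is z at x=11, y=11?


z = k·x/y²
Solve for k using the known point: k = z·y²/x = 191×49/15 = 9359/15 ≈ 623.9333
Now evaluate at x=11, y=11:
z = k × 11 / 121 = (9359 × 11) / (15 × 121) = 102949/1815
≈ 56.7212

56.7212


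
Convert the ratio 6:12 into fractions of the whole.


Total parts = 6 + 12 = 18
First part: 6/18 = 1/3
Second part: 12/18 = 2/3
= 1/3 and 2/3

1/3 and 2/3


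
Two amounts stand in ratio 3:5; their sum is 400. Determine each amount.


Let A = 3k, B = 5k.
3k + 5k = 400
8k = 400 → k = 400/8 = 50
A = 3×50 = 150, B = 5×50 = 250
= A = 150, B = 250

A = 150, B = 250


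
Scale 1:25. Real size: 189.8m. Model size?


Model size = real / scale
= 189.8 / 25
= 7.5920 m

7.5920 m


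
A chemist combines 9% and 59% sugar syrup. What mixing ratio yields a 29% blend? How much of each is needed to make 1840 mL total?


Let x parts of 9% mix with y parts of 59%.
9x + 59y = 29(x + y)
9x + 59y = 29x + 29y
x(9 - 29) = y(29 - 59)
x/y = (59 - 29)/(29 - 9) = 30/20
Simplify: 3:2
Total parts = 5; one part = 1840/5 = 368.00 mL
9% solution: 3×368.00 = 1104.00 mL
59% solution: 2×368.00 = 736.00 mL
= ratio 3:2; 1104.00 mL and 736.00 mL

ratio 3:2; 1104.00 mL and 736.00 mL


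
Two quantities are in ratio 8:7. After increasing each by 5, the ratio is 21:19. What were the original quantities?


Let A = 8k, B = 7k.
(8k + 5) / (7k + 5) = 21/19
Cross-multiply: 19(8k + 5) = 21(7k + 5)
152k + 95 = 147k + 105
152k - 147k = 105 - 95
5k = 10
k = 10/5 = 2
A = 8×2 = 16, B = 7×2 = 14
= A = 16, B = 14

A = 16, B = 14


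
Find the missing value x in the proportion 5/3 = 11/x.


Cross multiply: 5 × x = 3 × 11
5x = 33
x = 33 / 5
= 6.60

6.60


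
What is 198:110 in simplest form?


GCD(198, 110) = 22
198/22 : 110/22
= 9:5

9:5


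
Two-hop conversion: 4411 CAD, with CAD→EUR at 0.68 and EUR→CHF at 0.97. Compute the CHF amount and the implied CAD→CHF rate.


Step 1: 4411 CAD × 0.68 = 2999.48 EUR
Step 2: 2999.48 EUR × 0.97 = 2909.50 CHF
Implied rate CAD→CHF = 0.68 × 0.97 = 0.6596
= 2909.50 CHF; implied rate 0.6596 CHF/CAD

2909.50 CHF; implied rate 0.6596 CHF/CAD


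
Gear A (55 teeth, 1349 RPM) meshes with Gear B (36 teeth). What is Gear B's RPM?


Gear ratio = 55:36 = 55:36
RPM_B = RPM_A × (teeth_A / teeth_B)
= 1349 × (55/36)
= 2061.0 RPM

2061.0 RPM


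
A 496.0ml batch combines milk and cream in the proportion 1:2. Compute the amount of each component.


Total parts = 1 + 2 = 3
milk: 496.0 × 1/3 = 165.3ml
cream: 496.0 × 2/3 = 330.7ml
= 165.3ml and 330.7ml

165.3ml and 330.7ml


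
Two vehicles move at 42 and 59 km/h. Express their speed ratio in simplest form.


Ratio = 42:59
GCD = 1
Simplified = 42:59
Time ratio (same distance) = 59:42
Speed ratio = 42:59

42:59


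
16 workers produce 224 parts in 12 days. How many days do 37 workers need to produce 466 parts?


Days ∝ work / workers, so d₂ = d₁ × (m₁/m₂) × (w₂/w₁)
Workers factor (inverse): 16/37 ≈ 0.4324
Work factor (direct): 466/224 ≈ 2.0804
d₂ = 12 × 16/37 × 466/224 = (12 × 16 × 466) / (37 × 224) = 89472/8288
≈ 10.80 days

10.80 days


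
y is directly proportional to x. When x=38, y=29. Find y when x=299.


Direct proportion: y/x = constant
k = 29/38 ≈ 0.7632
y₂ = k × 299 = 29 × 299 / 38 = 8671/38
≈ 228.18

228.18
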